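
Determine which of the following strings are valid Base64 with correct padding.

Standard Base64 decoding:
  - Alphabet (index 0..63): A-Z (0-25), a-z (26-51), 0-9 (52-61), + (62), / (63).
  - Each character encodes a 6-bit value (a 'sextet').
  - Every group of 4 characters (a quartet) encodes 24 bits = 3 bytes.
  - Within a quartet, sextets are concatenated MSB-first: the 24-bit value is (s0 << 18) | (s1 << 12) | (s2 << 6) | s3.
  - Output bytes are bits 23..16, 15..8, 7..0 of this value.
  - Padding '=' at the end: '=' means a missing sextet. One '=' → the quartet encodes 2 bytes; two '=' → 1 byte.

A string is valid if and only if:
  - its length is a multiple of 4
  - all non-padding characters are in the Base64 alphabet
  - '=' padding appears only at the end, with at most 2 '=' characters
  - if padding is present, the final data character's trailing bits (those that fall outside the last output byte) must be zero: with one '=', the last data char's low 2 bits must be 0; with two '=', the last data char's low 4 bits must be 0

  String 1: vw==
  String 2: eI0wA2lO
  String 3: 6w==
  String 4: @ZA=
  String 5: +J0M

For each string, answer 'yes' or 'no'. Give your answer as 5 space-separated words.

Answer: yes yes yes no yes

Derivation:
String 1: 'vw==' → valid
String 2: 'eI0wA2lO' → valid
String 3: '6w==' → valid
String 4: '@ZA=' → invalid (bad char(s): ['@'])
String 5: '+J0M' → valid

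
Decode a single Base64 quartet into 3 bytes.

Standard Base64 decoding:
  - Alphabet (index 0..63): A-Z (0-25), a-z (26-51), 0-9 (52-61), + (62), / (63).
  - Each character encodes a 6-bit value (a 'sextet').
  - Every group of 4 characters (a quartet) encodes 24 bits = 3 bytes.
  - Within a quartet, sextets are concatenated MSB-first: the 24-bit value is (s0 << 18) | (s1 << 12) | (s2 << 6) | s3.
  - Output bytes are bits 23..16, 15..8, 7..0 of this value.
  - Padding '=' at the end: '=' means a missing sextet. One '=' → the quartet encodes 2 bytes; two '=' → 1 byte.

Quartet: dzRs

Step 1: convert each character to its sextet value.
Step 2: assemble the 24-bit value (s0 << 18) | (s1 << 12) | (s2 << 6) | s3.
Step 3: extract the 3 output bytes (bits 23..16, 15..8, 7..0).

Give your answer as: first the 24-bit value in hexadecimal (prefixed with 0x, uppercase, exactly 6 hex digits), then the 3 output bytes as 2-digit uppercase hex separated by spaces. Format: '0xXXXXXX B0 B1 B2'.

Sextets: d=29, z=51, R=17, s=44
24-bit: (29<<18) | (51<<12) | (17<<6) | 44
      = 0x740000 | 0x033000 | 0x000440 | 0x00002C
      = 0x77346C
Bytes: (v>>16)&0xFF=77, (v>>8)&0xFF=34, v&0xFF=6C

Answer: 0x77346C 77 34 6C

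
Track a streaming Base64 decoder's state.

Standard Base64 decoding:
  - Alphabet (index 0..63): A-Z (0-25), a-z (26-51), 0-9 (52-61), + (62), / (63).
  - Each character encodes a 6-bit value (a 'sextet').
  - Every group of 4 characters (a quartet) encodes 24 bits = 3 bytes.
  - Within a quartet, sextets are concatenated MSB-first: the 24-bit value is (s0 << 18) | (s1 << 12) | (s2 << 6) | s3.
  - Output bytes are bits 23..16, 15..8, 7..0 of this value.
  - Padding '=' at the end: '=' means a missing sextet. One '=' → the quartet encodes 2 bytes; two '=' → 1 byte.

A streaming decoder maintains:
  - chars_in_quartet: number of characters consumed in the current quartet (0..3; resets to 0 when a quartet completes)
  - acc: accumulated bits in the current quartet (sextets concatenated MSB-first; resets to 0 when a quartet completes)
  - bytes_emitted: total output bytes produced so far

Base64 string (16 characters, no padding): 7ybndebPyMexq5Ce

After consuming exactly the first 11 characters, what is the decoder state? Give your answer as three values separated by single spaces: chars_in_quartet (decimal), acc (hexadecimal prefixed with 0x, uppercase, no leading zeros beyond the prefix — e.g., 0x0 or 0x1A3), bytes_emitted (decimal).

After char 0 ('7'=59): chars_in_quartet=1 acc=0x3B bytes_emitted=0
After char 1 ('y'=50): chars_in_quartet=2 acc=0xEF2 bytes_emitted=0
After char 2 ('b'=27): chars_in_quartet=3 acc=0x3BC9B bytes_emitted=0
After char 3 ('n'=39): chars_in_quartet=4 acc=0xEF26E7 -> emit EF 26 E7, reset; bytes_emitted=3
After char 4 ('d'=29): chars_in_quartet=1 acc=0x1D bytes_emitted=3
After char 5 ('e'=30): chars_in_quartet=2 acc=0x75E bytes_emitted=3
After char 6 ('b'=27): chars_in_quartet=3 acc=0x1D79B bytes_emitted=3
After char 7 ('P'=15): chars_in_quartet=4 acc=0x75E6CF -> emit 75 E6 CF, reset; bytes_emitted=6
After char 8 ('y'=50): chars_in_quartet=1 acc=0x32 bytes_emitted=6
After char 9 ('M'=12): chars_in_quartet=2 acc=0xC8C bytes_emitted=6
After char 10 ('e'=30): chars_in_quartet=3 acc=0x3231E bytes_emitted=6

Answer: 3 0x3231E 6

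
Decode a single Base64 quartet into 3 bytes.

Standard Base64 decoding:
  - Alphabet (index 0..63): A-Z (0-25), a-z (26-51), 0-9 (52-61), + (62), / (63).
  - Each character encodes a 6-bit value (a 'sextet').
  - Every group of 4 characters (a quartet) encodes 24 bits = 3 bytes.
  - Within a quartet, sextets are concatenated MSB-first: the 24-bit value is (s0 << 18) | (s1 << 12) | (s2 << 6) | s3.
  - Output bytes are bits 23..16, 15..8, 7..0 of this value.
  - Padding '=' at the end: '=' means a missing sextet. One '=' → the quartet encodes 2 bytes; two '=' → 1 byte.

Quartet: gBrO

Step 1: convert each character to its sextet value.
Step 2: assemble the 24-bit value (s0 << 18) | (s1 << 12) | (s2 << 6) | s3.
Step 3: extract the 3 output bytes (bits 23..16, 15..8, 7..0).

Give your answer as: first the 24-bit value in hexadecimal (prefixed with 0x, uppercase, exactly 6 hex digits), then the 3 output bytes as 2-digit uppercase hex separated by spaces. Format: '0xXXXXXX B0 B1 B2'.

Answer: 0x801ACE 80 1A CE

Derivation:
Sextets: g=32, B=1, r=43, O=14
24-bit: (32<<18) | (1<<12) | (43<<6) | 14
      = 0x800000 | 0x001000 | 0x000AC0 | 0x00000E
      = 0x801ACE
Bytes: (v>>16)&0xFF=80, (v>>8)&0xFF=1A, v&0xFF=CE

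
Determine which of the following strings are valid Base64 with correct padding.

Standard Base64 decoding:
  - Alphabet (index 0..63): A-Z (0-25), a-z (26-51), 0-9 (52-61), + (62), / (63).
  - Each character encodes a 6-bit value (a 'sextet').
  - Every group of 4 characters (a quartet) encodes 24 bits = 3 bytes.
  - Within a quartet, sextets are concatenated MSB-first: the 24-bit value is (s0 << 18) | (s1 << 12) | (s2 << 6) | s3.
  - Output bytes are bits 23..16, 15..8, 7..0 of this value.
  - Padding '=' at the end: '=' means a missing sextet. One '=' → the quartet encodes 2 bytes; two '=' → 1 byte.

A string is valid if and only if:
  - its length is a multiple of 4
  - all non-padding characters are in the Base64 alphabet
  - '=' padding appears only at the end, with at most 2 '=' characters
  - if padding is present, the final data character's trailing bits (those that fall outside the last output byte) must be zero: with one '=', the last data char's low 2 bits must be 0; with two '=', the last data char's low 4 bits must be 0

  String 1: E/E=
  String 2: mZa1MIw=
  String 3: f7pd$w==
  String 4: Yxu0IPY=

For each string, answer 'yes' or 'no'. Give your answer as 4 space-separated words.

String 1: 'E/E=' → valid
String 2: 'mZa1MIw=' → valid
String 3: 'f7pd$w==' → invalid (bad char(s): ['$'])
String 4: 'Yxu0IPY=' → valid

Answer: yes yes no yes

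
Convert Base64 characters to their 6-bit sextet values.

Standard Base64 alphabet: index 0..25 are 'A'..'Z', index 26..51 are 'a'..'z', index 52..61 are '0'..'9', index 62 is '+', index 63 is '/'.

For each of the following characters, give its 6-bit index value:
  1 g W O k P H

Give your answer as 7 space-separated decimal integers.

'1': 0..9 range, 52 + ord('1') − ord('0') = 53
'g': a..z range, 26 + ord('g') − ord('a') = 32
'W': A..Z range, ord('W') − ord('A') = 22
'O': A..Z range, ord('O') − ord('A') = 14
'k': a..z range, 26 + ord('k') − ord('a') = 36
'P': A..Z range, ord('P') − ord('A') = 15
'H': A..Z range, ord('H') − ord('A') = 7

Answer: 53 32 22 14 36 15 7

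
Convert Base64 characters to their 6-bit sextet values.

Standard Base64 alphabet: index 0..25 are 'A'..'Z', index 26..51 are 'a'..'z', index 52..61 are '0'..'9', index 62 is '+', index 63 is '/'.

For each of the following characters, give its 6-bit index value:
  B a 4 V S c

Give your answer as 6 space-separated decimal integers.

'B': A..Z range, ord('B') − ord('A') = 1
'a': a..z range, 26 + ord('a') − ord('a') = 26
'4': 0..9 range, 52 + ord('4') − ord('0') = 56
'V': A..Z range, ord('V') − ord('A') = 21
'S': A..Z range, ord('S') − ord('A') = 18
'c': a..z range, 26 + ord('c') − ord('a') = 28

Answer: 1 26 56 21 18 28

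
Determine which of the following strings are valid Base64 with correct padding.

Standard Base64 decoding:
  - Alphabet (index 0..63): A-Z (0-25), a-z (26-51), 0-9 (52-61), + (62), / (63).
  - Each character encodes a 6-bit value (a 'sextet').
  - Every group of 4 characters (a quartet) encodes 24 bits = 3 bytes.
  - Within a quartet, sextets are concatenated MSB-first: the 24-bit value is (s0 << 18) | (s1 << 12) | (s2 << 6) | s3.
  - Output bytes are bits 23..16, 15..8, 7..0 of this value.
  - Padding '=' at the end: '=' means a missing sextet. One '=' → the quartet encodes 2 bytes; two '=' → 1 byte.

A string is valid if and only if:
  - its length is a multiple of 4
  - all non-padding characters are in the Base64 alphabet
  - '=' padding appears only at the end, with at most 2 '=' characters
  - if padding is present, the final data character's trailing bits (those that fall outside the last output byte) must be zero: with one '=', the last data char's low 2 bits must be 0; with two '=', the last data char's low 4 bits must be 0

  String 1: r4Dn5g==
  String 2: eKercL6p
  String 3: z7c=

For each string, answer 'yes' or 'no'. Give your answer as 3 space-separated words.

Answer: yes yes yes

Derivation:
String 1: 'r4Dn5g==' → valid
String 2: 'eKercL6p' → valid
String 3: 'z7c=' → valid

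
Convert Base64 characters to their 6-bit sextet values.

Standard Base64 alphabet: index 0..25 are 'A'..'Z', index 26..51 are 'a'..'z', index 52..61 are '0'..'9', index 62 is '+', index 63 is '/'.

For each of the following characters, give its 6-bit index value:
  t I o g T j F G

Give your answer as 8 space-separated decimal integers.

't': a..z range, 26 + ord('t') − ord('a') = 45
'I': A..Z range, ord('I') − ord('A') = 8
'o': a..z range, 26 + ord('o') − ord('a') = 40
'g': a..z range, 26 + ord('g') − ord('a') = 32
'T': A..Z range, ord('T') − ord('A') = 19
'j': a..z range, 26 + ord('j') − ord('a') = 35
'F': A..Z range, ord('F') − ord('A') = 5
'G': A..Z range, ord('G') − ord('A') = 6

Answer: 45 8 40 32 19 35 5 6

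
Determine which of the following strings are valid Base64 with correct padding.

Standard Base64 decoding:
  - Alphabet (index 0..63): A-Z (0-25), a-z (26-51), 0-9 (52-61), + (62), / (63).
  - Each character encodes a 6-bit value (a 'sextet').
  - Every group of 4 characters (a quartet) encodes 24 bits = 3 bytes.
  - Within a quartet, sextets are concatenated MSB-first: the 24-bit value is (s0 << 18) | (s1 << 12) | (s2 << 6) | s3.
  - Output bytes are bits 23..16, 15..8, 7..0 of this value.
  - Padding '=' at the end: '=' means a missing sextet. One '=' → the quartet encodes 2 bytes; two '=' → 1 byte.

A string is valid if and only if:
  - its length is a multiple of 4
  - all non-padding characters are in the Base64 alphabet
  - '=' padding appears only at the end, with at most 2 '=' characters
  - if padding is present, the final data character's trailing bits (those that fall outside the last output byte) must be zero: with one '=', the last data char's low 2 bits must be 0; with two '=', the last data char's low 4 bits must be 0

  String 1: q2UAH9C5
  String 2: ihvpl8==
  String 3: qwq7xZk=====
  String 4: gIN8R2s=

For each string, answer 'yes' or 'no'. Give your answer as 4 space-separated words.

Answer: yes no no yes

Derivation:
String 1: 'q2UAH9C5' → valid
String 2: 'ihvpl8==' → invalid (bad trailing bits)
String 3: 'qwq7xZk=====' → invalid (5 pad chars (max 2))
String 4: 'gIN8R2s=' → valid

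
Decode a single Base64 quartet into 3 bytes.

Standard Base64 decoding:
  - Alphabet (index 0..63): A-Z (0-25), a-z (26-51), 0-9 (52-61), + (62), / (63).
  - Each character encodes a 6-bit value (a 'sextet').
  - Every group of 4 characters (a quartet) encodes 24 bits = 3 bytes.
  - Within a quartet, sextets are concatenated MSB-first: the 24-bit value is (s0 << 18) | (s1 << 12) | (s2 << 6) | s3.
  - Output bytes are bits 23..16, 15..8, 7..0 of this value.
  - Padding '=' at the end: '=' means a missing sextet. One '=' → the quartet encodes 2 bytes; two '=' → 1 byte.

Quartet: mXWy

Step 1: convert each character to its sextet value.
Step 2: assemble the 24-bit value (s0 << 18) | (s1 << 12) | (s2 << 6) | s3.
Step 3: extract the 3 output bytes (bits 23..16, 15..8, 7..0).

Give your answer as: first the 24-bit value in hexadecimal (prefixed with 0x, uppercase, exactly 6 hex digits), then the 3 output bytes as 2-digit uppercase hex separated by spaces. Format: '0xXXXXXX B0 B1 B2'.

Answer: 0x9975B2 99 75 B2

Derivation:
Sextets: m=38, X=23, W=22, y=50
24-bit: (38<<18) | (23<<12) | (22<<6) | 50
      = 0x980000 | 0x017000 | 0x000580 | 0x000032
      = 0x9975B2
Bytes: (v>>16)&0xFF=99, (v>>8)&0xFF=75, v&0xFF=B2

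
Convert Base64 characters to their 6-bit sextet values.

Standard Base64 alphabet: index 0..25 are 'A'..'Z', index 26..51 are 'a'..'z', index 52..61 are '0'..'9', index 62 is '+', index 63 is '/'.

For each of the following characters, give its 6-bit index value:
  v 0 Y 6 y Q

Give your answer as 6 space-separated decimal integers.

'v': a..z range, 26 + ord('v') − ord('a') = 47
'0': 0..9 range, 52 + ord('0') − ord('0') = 52
'Y': A..Z range, ord('Y') − ord('A') = 24
'6': 0..9 range, 52 + ord('6') − ord('0') = 58
'y': a..z range, 26 + ord('y') − ord('a') = 50
'Q': A..Z range, ord('Q') − ord('A') = 16

Answer: 47 52 24 58 50 16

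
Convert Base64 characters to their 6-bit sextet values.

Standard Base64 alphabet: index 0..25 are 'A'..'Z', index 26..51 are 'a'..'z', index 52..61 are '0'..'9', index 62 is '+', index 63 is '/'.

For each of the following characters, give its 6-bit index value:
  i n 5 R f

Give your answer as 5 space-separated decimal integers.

'i': a..z range, 26 + ord('i') − ord('a') = 34
'n': a..z range, 26 + ord('n') − ord('a') = 39
'5': 0..9 range, 52 + ord('5') − ord('0') = 57
'R': A..Z range, ord('R') − ord('A') = 17
'f': a..z range, 26 + ord('f') − ord('a') = 31

Answer: 34 39 57 17 31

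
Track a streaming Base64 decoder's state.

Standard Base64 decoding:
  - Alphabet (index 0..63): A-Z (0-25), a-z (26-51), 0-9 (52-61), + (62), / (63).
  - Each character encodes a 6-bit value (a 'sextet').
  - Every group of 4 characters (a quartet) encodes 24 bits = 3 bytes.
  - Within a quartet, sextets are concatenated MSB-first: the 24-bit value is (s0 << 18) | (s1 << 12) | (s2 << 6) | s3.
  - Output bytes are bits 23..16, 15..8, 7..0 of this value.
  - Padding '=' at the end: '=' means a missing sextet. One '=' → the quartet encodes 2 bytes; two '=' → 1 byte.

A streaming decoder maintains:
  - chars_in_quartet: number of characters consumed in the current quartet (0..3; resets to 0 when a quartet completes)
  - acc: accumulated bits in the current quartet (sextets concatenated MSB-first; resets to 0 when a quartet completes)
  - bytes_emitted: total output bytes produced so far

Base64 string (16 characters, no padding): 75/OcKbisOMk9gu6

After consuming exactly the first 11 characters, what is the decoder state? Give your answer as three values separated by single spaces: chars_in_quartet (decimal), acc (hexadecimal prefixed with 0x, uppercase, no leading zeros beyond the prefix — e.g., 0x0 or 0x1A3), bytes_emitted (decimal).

After char 0 ('7'=59): chars_in_quartet=1 acc=0x3B bytes_emitted=0
After char 1 ('5'=57): chars_in_quartet=2 acc=0xEF9 bytes_emitted=0
After char 2 ('/'=63): chars_in_quartet=3 acc=0x3BE7F bytes_emitted=0
After char 3 ('O'=14): chars_in_quartet=4 acc=0xEF9FCE -> emit EF 9F CE, reset; bytes_emitted=3
After char 4 ('c'=28): chars_in_quartet=1 acc=0x1C bytes_emitted=3
After char 5 ('K'=10): chars_in_quartet=2 acc=0x70A bytes_emitted=3
After char 6 ('b'=27): chars_in_quartet=3 acc=0x1C29B bytes_emitted=3
After char 7 ('i'=34): chars_in_quartet=4 acc=0x70A6E2 -> emit 70 A6 E2, reset; bytes_emitted=6
After char 8 ('s'=44): chars_in_quartet=1 acc=0x2C bytes_emitted=6
After char 9 ('O'=14): chars_in_quartet=2 acc=0xB0E bytes_emitted=6
After char 10 ('M'=12): chars_in_quartet=3 acc=0x2C38C bytes_emitted=6

Answer: 3 0x2C38C 6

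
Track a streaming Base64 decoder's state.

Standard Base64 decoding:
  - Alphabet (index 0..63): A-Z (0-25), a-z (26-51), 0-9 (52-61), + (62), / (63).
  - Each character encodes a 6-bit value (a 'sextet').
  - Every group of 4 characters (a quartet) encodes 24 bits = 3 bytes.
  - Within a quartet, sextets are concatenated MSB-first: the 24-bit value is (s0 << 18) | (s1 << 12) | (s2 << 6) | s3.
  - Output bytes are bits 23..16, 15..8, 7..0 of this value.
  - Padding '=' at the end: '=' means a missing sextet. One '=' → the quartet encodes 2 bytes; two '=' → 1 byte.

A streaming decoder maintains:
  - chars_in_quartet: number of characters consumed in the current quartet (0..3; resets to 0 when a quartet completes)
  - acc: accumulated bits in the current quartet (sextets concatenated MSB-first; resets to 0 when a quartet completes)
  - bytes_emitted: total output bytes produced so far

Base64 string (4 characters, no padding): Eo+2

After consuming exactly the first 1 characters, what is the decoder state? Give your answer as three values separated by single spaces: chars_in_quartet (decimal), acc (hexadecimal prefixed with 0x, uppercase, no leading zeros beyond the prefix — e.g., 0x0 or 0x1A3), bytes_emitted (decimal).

After char 0 ('E'=4): chars_in_quartet=1 acc=0x4 bytes_emitted=0

Answer: 1 0x4 0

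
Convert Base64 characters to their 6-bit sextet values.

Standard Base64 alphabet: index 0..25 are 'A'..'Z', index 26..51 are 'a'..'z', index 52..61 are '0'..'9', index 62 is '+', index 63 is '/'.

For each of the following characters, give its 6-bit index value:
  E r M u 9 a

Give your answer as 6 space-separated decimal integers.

Answer: 4 43 12 46 61 26

Derivation:
'E': A..Z range, ord('E') − ord('A') = 4
'r': a..z range, 26 + ord('r') − ord('a') = 43
'M': A..Z range, ord('M') − ord('A') = 12
'u': a..z range, 26 + ord('u') − ord('a') = 46
'9': 0..9 range, 52 + ord('9') − ord('0') = 61
'a': a..z range, 26 + ord('a') − ord('a') = 26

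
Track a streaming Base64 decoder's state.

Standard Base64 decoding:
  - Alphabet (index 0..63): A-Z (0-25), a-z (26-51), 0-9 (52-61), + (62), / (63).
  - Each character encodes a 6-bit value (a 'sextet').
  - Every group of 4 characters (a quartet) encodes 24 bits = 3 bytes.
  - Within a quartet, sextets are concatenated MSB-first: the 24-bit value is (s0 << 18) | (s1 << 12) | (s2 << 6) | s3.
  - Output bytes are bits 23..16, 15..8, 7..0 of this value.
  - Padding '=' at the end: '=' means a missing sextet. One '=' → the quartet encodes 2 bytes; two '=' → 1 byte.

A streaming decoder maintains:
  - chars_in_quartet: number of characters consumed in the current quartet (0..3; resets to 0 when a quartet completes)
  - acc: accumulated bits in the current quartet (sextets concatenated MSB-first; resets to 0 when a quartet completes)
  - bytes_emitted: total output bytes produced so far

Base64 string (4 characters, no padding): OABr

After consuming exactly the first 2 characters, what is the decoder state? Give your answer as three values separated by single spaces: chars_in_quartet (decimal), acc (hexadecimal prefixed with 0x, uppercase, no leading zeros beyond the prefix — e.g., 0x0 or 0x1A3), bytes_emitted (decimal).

After char 0 ('O'=14): chars_in_quartet=1 acc=0xE bytes_emitted=0
After char 1 ('A'=0): chars_in_quartet=2 acc=0x380 bytes_emitted=0

Answer: 2 0x380 0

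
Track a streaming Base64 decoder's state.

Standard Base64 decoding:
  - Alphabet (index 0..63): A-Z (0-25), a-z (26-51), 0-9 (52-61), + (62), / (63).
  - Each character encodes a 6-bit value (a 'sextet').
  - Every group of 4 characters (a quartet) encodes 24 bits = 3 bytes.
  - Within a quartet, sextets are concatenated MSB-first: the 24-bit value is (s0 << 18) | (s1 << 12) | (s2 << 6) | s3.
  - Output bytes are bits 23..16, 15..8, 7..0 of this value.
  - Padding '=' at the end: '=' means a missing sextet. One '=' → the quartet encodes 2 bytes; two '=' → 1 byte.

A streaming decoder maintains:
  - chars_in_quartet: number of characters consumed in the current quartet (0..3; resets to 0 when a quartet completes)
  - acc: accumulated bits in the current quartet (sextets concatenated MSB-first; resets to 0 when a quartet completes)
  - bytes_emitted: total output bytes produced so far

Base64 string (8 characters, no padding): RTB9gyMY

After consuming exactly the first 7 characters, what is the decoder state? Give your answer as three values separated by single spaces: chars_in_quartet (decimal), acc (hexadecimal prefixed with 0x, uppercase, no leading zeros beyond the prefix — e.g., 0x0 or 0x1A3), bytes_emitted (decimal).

After char 0 ('R'=17): chars_in_quartet=1 acc=0x11 bytes_emitted=0
After char 1 ('T'=19): chars_in_quartet=2 acc=0x453 bytes_emitted=0
After char 2 ('B'=1): chars_in_quartet=3 acc=0x114C1 bytes_emitted=0
After char 3 ('9'=61): chars_in_quartet=4 acc=0x45307D -> emit 45 30 7D, reset; bytes_emitted=3
After char 4 ('g'=32): chars_in_quartet=1 acc=0x20 bytes_emitted=3
After char 5 ('y'=50): chars_in_quartet=2 acc=0x832 bytes_emitted=3
After char 6 ('M'=12): chars_in_quartet=3 acc=0x20C8C bytes_emitted=3

Answer: 3 0x20C8C 3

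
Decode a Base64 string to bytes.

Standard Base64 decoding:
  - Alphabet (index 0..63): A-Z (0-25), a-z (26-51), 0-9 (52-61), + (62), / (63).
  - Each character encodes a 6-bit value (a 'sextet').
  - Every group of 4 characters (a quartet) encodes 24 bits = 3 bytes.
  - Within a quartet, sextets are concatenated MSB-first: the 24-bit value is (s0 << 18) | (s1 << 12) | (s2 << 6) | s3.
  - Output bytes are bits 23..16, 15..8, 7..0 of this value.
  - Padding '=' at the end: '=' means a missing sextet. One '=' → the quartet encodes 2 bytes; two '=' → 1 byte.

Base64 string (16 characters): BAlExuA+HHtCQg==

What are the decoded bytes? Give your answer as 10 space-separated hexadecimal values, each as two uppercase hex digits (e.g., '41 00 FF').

After char 0 ('B'=1): chars_in_quartet=1 acc=0x1 bytes_emitted=0
After char 1 ('A'=0): chars_in_quartet=2 acc=0x40 bytes_emitted=0
After char 2 ('l'=37): chars_in_quartet=3 acc=0x1025 bytes_emitted=0
After char 3 ('E'=4): chars_in_quartet=4 acc=0x40944 -> emit 04 09 44, reset; bytes_emitted=3
After char 4 ('x'=49): chars_in_quartet=1 acc=0x31 bytes_emitted=3
After char 5 ('u'=46): chars_in_quartet=2 acc=0xC6E bytes_emitted=3
After char 6 ('A'=0): chars_in_quartet=3 acc=0x31B80 bytes_emitted=3
After char 7 ('+'=62): chars_in_quartet=4 acc=0xC6E03E -> emit C6 E0 3E, reset; bytes_emitted=6
After char 8 ('H'=7): chars_in_quartet=1 acc=0x7 bytes_emitted=6
After char 9 ('H'=7): chars_in_quartet=2 acc=0x1C7 bytes_emitted=6
After char 10 ('t'=45): chars_in_quartet=3 acc=0x71ED bytes_emitted=6
After char 11 ('C'=2): chars_in_quartet=4 acc=0x1C7B42 -> emit 1C 7B 42, reset; bytes_emitted=9
After char 12 ('Q'=16): chars_in_quartet=1 acc=0x10 bytes_emitted=9
After char 13 ('g'=32): chars_in_quartet=2 acc=0x420 bytes_emitted=9
Padding '==': partial quartet acc=0x420 -> emit 42; bytes_emitted=10

Answer: 04 09 44 C6 E0 3E 1C 7B 42 42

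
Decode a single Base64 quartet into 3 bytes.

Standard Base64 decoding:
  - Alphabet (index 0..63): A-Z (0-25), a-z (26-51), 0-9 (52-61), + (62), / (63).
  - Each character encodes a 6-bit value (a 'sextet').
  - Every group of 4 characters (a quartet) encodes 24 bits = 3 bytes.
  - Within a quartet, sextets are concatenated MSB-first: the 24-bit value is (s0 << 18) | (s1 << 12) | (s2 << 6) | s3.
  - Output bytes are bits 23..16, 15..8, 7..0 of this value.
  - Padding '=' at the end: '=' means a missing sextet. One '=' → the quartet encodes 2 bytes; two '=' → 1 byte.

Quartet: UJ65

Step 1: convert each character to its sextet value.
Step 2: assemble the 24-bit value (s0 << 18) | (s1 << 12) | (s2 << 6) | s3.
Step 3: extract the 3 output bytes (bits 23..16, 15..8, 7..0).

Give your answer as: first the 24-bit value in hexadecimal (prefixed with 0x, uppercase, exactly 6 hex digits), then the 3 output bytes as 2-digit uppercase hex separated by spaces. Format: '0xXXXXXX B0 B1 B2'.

Sextets: U=20, J=9, 6=58, 5=57
24-bit: (20<<18) | (9<<12) | (58<<6) | 57
      = 0x500000 | 0x009000 | 0x000E80 | 0x000039
      = 0x509EB9
Bytes: (v>>16)&0xFF=50, (v>>8)&0xFF=9E, v&0xFF=B9

Answer: 0x509EB9 50 9E B9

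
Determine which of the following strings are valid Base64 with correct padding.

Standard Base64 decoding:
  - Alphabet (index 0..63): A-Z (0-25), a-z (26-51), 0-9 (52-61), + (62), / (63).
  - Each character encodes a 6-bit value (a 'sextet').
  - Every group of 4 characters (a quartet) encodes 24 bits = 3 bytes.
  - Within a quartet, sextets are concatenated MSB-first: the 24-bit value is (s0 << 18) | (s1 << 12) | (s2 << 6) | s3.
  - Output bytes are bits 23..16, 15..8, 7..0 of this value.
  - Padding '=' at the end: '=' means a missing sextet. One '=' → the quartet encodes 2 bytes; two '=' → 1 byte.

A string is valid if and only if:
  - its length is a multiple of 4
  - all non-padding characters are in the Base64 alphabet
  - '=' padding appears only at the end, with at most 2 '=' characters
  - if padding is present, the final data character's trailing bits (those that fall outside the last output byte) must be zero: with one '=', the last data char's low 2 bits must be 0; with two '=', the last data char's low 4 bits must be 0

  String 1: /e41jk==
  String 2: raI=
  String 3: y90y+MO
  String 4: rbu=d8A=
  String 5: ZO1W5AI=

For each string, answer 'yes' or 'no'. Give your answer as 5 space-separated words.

Answer: no yes no no yes

Derivation:
String 1: '/e41jk==' → invalid (bad trailing bits)
String 2: 'raI=' → valid
String 3: 'y90y+MO' → invalid (len=7 not mult of 4)
String 4: 'rbu=d8A=' → invalid (bad char(s): ['=']; '=' in middle)
String 5: 'ZO1W5AI=' → valid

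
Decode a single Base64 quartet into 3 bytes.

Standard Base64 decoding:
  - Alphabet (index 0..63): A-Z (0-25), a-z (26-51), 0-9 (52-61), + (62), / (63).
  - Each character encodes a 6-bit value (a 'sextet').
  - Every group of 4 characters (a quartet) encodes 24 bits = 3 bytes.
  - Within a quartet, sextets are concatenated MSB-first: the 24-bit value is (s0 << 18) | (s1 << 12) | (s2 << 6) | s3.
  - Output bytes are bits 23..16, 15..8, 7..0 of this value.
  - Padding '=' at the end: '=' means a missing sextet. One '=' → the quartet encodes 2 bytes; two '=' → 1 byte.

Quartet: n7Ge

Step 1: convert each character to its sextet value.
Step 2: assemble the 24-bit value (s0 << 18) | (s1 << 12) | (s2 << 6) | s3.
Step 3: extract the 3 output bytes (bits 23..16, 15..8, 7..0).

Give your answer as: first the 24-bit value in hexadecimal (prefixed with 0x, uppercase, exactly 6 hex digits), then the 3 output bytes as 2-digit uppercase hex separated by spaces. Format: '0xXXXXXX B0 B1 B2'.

Answer: 0x9FB19E 9F B1 9E

Derivation:
Sextets: n=39, 7=59, G=6, e=30
24-bit: (39<<18) | (59<<12) | (6<<6) | 30
      = 0x9C0000 | 0x03B000 | 0x000180 | 0x00001E
      = 0x9FB19E
Bytes: (v>>16)&0xFF=9F, (v>>8)&0xFF=B1, v&0xFF=9E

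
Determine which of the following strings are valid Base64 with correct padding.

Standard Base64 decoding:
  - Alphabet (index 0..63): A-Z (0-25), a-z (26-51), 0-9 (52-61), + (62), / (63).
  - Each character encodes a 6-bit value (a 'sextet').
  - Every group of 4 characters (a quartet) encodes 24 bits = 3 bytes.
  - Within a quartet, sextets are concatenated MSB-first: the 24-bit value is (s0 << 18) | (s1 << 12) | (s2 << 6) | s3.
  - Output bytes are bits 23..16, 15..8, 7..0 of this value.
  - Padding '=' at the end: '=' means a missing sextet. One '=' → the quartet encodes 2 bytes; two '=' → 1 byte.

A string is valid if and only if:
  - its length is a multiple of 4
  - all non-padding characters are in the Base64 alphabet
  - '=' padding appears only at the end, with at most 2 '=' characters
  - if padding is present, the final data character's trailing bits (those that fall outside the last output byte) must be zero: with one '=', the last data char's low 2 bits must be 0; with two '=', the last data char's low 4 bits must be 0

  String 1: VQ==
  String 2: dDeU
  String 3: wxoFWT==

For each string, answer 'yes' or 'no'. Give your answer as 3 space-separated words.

Answer: yes yes no

Derivation:
String 1: 'VQ==' → valid
String 2: 'dDeU' → valid
String 3: 'wxoFWT==' → invalid (bad trailing bits)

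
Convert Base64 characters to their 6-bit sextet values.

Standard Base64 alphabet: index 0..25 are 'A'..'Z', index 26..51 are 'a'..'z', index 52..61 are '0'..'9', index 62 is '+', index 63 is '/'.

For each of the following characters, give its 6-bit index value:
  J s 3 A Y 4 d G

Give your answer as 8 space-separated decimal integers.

Answer: 9 44 55 0 24 56 29 6

Derivation:
'J': A..Z range, ord('J') − ord('A') = 9
's': a..z range, 26 + ord('s') − ord('a') = 44
'3': 0..9 range, 52 + ord('3') − ord('0') = 55
'A': A..Z range, ord('A') − ord('A') = 0
'Y': A..Z range, ord('Y') − ord('A') = 24
'4': 0..9 range, 52 + ord('4') − ord('0') = 56
'd': a..z range, 26 + ord('d') − ord('a') = 29
'G': A..Z range, ord('G') − ord('A') = 6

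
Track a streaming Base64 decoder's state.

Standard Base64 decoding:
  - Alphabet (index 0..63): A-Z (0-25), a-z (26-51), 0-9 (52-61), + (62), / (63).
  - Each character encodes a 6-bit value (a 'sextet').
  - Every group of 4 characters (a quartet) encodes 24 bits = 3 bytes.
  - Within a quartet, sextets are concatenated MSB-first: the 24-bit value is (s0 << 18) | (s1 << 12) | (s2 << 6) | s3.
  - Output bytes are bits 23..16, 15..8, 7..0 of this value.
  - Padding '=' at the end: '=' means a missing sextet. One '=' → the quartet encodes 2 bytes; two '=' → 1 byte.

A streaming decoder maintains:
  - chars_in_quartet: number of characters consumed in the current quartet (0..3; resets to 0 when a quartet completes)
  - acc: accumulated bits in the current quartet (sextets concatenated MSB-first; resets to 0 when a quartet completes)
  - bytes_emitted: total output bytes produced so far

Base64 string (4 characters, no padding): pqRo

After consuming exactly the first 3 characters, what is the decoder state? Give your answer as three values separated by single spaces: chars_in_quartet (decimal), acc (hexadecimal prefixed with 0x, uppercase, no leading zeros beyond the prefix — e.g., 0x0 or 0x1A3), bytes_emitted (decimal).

After char 0 ('p'=41): chars_in_quartet=1 acc=0x29 bytes_emitted=0
After char 1 ('q'=42): chars_in_quartet=2 acc=0xA6A bytes_emitted=0
After char 2 ('R'=17): chars_in_quartet=3 acc=0x29A91 bytes_emitted=0

Answer: 3 0x29A91 0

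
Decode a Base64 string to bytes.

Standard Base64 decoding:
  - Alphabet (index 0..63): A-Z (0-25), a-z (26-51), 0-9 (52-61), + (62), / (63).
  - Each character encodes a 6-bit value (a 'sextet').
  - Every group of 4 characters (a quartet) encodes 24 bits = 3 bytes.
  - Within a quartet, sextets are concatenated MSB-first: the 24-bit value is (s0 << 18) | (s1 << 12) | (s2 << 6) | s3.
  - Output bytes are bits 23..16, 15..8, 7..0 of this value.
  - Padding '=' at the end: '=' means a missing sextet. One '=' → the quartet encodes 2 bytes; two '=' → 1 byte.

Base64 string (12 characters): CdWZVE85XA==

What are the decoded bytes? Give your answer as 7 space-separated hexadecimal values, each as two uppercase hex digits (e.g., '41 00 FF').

After char 0 ('C'=2): chars_in_quartet=1 acc=0x2 bytes_emitted=0
After char 1 ('d'=29): chars_in_quartet=2 acc=0x9D bytes_emitted=0
After char 2 ('W'=22): chars_in_quartet=3 acc=0x2756 bytes_emitted=0
After char 3 ('Z'=25): chars_in_quartet=4 acc=0x9D599 -> emit 09 D5 99, reset; bytes_emitted=3
After char 4 ('V'=21): chars_in_quartet=1 acc=0x15 bytes_emitted=3
After char 5 ('E'=4): chars_in_quartet=2 acc=0x544 bytes_emitted=3
After char 6 ('8'=60): chars_in_quartet=3 acc=0x1513C bytes_emitted=3
After char 7 ('5'=57): chars_in_quartet=4 acc=0x544F39 -> emit 54 4F 39, reset; bytes_emitted=6
After char 8 ('X'=23): chars_in_quartet=1 acc=0x17 bytes_emitted=6
After char 9 ('A'=0): chars_in_quartet=2 acc=0x5C0 bytes_emitted=6
Padding '==': partial quartet acc=0x5C0 -> emit 5C; bytes_emitted=7

Answer: 09 D5 99 54 4F 39 5C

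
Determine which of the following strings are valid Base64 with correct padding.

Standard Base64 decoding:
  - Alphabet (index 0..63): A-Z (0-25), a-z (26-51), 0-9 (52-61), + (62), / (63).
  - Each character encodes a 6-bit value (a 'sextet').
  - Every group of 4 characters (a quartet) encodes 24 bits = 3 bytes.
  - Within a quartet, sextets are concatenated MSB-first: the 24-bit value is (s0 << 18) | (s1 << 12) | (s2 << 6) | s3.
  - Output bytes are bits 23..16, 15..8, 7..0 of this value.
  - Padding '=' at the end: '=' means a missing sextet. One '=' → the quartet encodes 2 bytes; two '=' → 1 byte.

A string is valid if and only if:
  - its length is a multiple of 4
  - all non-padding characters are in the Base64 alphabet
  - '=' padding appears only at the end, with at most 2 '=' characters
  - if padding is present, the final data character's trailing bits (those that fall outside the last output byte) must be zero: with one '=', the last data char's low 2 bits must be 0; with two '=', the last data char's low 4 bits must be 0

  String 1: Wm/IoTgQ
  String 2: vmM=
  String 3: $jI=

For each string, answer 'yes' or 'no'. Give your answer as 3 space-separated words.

Answer: yes yes no

Derivation:
String 1: 'Wm/IoTgQ' → valid
String 2: 'vmM=' → valid
String 3: '$jI=' → invalid (bad char(s): ['$'])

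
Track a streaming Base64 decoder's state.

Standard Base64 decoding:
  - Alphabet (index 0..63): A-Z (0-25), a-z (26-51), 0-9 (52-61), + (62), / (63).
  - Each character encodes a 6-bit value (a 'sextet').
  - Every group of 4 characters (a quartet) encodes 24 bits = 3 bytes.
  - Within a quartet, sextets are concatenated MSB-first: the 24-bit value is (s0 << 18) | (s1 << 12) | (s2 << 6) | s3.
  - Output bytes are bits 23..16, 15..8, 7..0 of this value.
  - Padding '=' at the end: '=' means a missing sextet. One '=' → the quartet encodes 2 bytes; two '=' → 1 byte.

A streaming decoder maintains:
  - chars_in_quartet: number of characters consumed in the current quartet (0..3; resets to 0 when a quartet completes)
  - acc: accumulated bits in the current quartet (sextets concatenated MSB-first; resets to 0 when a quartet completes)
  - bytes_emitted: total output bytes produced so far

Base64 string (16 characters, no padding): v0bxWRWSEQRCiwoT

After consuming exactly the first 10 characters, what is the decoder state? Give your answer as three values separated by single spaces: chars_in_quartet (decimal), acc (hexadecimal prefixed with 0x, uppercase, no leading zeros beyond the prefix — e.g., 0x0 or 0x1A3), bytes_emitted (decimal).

Answer: 2 0x110 6

Derivation:
After char 0 ('v'=47): chars_in_quartet=1 acc=0x2F bytes_emitted=0
After char 1 ('0'=52): chars_in_quartet=2 acc=0xBF4 bytes_emitted=0
After char 2 ('b'=27): chars_in_quartet=3 acc=0x2FD1B bytes_emitted=0
After char 3 ('x'=49): chars_in_quartet=4 acc=0xBF46F1 -> emit BF 46 F1, reset; bytes_emitted=3
After char 4 ('W'=22): chars_in_quartet=1 acc=0x16 bytes_emitted=3
After char 5 ('R'=17): chars_in_quartet=2 acc=0x591 bytes_emitted=3
After char 6 ('W'=22): chars_in_quartet=3 acc=0x16456 bytes_emitted=3
After char 7 ('S'=18): chars_in_quartet=4 acc=0x591592 -> emit 59 15 92, reset; bytes_emitted=6
After char 8 ('E'=4): chars_in_quartet=1 acc=0x4 bytes_emitted=6
After char 9 ('Q'=16): chars_in_quartet=2 acc=0x110 bytes_emitted=6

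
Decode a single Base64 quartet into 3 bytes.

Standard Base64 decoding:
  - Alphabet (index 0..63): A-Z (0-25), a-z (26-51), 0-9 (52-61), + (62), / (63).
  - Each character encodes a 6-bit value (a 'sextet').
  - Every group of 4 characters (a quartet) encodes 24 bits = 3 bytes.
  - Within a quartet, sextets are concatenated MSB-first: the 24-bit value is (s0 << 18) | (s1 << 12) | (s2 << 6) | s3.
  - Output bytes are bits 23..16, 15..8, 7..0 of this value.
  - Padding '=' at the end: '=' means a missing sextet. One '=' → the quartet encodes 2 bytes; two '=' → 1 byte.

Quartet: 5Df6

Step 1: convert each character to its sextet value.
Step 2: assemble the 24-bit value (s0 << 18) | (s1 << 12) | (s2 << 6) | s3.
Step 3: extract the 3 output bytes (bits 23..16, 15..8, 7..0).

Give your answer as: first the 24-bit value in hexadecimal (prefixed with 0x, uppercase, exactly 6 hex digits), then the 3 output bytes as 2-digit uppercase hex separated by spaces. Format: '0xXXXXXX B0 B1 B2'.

Answer: 0xE437FA E4 37 FA

Derivation:
Sextets: 5=57, D=3, f=31, 6=58
24-bit: (57<<18) | (3<<12) | (31<<6) | 58
      = 0xE40000 | 0x003000 | 0x0007C0 | 0x00003A
      = 0xE437FA
Bytes: (v>>16)&0xFF=E4, (v>>8)&0xFF=37, v&0xFF=FA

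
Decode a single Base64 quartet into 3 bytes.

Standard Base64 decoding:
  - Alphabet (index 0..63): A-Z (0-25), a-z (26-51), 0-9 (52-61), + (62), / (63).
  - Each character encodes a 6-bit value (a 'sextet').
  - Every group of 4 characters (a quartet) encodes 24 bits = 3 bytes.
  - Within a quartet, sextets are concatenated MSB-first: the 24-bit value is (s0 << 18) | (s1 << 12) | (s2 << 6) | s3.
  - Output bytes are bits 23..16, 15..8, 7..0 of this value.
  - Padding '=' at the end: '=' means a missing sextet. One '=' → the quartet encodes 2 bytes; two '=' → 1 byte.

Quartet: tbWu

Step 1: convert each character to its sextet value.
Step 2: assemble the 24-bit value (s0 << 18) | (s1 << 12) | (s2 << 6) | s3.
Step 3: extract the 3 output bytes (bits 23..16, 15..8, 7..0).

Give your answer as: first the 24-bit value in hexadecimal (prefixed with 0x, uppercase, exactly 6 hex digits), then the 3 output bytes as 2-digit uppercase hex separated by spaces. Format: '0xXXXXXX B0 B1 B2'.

Sextets: t=45, b=27, W=22, u=46
24-bit: (45<<18) | (27<<12) | (22<<6) | 46
      = 0xB40000 | 0x01B000 | 0x000580 | 0x00002E
      = 0xB5B5AE
Bytes: (v>>16)&0xFF=B5, (v>>8)&0xFF=B5, v&0xFF=AE

Answer: 0xB5B5AE B5 B5 AE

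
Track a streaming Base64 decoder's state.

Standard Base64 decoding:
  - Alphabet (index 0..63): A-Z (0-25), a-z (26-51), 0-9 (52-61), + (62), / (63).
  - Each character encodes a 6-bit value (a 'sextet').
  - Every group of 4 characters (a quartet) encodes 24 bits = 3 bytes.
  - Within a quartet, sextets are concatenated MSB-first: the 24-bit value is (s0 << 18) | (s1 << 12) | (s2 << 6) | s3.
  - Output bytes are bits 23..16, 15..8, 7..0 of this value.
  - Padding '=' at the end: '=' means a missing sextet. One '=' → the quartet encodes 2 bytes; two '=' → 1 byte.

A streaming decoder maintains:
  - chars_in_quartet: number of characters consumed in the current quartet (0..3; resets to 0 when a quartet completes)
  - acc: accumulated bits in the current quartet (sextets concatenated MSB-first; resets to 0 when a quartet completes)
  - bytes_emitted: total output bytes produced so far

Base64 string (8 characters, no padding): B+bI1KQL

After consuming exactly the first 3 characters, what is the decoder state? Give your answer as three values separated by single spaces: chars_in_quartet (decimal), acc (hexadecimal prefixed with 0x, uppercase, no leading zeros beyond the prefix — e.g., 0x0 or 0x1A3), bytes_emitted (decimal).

Answer: 3 0x1F9B 0

Derivation:
After char 0 ('B'=1): chars_in_quartet=1 acc=0x1 bytes_emitted=0
After char 1 ('+'=62): chars_in_quartet=2 acc=0x7E bytes_emitted=0
After char 2 ('b'=27): chars_in_quartet=3 acc=0x1F9B bytes_emitted=0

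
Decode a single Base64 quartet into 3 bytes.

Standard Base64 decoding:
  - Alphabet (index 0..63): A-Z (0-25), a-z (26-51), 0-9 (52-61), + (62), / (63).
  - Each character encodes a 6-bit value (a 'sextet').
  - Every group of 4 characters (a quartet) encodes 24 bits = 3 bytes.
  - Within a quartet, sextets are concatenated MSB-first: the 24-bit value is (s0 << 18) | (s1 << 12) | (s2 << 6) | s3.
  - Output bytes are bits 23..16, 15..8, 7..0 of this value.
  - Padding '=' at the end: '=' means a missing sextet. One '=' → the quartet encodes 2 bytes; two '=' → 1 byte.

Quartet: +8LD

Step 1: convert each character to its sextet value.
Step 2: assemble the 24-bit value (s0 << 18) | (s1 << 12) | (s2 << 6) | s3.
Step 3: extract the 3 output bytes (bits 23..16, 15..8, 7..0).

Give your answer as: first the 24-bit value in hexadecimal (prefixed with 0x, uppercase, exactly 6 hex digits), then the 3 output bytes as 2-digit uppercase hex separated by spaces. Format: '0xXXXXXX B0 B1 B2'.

Answer: 0xFBC2C3 FB C2 C3

Derivation:
Sextets: +=62, 8=60, L=11, D=3
24-bit: (62<<18) | (60<<12) | (11<<6) | 3
      = 0xF80000 | 0x03C000 | 0x0002C0 | 0x000003
      = 0xFBC2C3
Bytes: (v>>16)&0xFF=FB, (v>>8)&0xFF=C2, v&0xFF=C3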